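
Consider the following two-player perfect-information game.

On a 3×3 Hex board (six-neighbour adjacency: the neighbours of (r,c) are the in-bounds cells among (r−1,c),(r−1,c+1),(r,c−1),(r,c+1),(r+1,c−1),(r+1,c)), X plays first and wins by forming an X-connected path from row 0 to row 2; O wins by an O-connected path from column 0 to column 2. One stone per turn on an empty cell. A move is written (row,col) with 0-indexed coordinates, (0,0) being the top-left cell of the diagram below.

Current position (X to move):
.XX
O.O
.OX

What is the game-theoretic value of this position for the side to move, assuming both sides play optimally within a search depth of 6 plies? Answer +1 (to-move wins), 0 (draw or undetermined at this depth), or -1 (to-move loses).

p1 X@[.XX/O.O/.OX]: (0,0)[XXX/O.O/.OX]-1* (1,1)[.XX/OXO/.OX]-1 (2,0)[.XX/O.O/XOX]-1
p2 O@[XXX/O.O/.OX]: (1,1)[XXX/OOO/.OX]+1* (2,0)[XXX/O.O/OOX]+1
p3 X@[XXX/OOO/.OX] terminal -1; root [.XX/O.O/.OX] d6

value(.XX/O.O/.OX, X) = -1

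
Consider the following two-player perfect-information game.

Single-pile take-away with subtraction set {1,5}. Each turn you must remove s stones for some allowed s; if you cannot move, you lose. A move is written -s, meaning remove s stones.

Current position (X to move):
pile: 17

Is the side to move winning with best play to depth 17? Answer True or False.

X winning at [17]: True

p1 X@[17]: -1[16]+1* -5[12]+1
p2 O@[16]: -1[15]-1* -5[11]-1
p3 X@[15]: -1[14]+1* -5[10]+1
p4 O@[14]: -1[13]-1* -5[9]-1
p5 X@[13]: -1[12]+1* -5[8]+1
p6 O@[12]: -1[11]-1* -5[7]-1
p7 X@[11]: -1[10]+1* -5[6]+1
p8 O@[10]: -1[9]-1* -5[5]-1
p9 X@[9]: -1[8]+1* -5[4]+1
p10 O@[8]: -1[7]-1* -5[3]-1
p11 X@[7]: -1[6]+1* -5[2]+1
p12 O@[6]: -1[5]-1* -5[1]-1
p13 X@[5]: -1[4]+1* -5[0]+1
p14 O@[4]: -1[3]-1*
p15 X@[3]: -1[2]+1*
p16 O@[2]: -1[1]-1*
p17 X@[1]: -1[0]+1*
p18 O@[0] terminal -1; root [17] d17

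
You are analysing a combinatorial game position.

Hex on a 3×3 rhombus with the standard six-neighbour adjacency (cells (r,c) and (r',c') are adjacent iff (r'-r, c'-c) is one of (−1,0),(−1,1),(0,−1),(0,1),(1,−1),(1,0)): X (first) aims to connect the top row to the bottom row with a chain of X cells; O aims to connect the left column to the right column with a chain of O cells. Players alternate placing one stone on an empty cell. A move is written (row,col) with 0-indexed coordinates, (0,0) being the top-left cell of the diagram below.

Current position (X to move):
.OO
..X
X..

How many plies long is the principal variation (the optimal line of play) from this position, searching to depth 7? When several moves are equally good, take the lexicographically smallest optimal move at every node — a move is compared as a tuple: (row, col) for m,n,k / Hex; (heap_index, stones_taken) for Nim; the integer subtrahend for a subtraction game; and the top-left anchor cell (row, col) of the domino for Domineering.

PV length from [.OO/..X/X..]: 2 plies

[.OO/..X/X..] X move#1: (0,0):-1/XOO/..X/X..*, (1,0):-1/.OO/X.X/X.., (1,1):-1/.OO/.XX/X.., (2,1):-1/.OO/..X/XX., (2,2):-1/.OO/..X/X.X
[XOO/..X/X..] O move#2: (1,0):+1/XOO/O.X/X..*, (1,1):-1/XOO/.OX/X.., (2,1):-1/XOO/..X/XO., (2,2):-1/XOO/..X/X.O
[XOO/O.X/X..] end (terminal -1, X#3); searched .OO/..X/X.. to 7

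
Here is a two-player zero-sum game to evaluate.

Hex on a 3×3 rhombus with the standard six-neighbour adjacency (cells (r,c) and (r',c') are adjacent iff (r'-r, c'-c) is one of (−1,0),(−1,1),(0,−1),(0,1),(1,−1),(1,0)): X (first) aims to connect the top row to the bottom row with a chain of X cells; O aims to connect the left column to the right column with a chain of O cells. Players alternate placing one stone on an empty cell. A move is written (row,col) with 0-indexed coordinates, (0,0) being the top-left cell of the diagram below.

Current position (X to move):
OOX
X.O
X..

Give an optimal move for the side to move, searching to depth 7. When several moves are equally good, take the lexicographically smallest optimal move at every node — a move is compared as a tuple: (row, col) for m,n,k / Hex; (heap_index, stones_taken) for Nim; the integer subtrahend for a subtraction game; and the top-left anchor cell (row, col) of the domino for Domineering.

p1 X@[OOX/X.O/X..]: (1,1)[OOX/XXO/X..]+1* (2,1)[OOX/X.O/XX.]-1 (2,2)[OOX/X.O/X.X]-1
p2 O@[OOX/XXO/X..] terminal -1; root [OOX/X.O/X..] d7

X's best at [OOX/X.O/X..]: (1,1)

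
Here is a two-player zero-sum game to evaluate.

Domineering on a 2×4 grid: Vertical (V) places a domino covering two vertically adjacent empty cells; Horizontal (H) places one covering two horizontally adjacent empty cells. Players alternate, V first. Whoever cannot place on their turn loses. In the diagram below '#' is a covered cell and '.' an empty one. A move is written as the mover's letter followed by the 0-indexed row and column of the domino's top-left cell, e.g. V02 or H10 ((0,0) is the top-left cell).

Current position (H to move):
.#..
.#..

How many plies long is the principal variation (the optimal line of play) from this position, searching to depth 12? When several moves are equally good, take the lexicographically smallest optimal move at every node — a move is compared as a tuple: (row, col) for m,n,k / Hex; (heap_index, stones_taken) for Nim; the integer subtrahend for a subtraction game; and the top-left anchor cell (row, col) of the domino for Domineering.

PV length from [.#../.#..]: 3 plies

p1 H@[.#../.#..]: H02[.###/.#..]+1* H12[.#../.###]+1
p2 V@[.###/.#..]: V00[####/##..]-1*
p3 H@[####/##..]: H12[####/####]+1*
p4 V@[####/####] terminal -1; root [.#../.#..] d12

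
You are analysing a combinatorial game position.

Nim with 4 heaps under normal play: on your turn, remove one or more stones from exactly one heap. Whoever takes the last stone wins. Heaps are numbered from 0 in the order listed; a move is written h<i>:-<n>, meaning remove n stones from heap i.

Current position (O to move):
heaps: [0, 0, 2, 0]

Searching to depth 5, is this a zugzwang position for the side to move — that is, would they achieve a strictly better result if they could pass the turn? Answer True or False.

p1 O@[(0,0,2,0)]: h2:-1[(0,0,1,0)]-1 h2:-2[(0,0,0,0)]+1*
p2 X@[(0,0,0,0)] terminal -1; root [(0,0,2,0)] d5
suppose O passes — search the same position with X to move:
pass> p1 X@[(0,0,2,0)]: h2:-1[(0,0,1,0)]-1 h2:-2[(0,0,0,0)]+1*
pass> p2 O@[(0,0,0,0)] terminal -1; root [(0,0,2,0)] d5
for O: play +1, pass -1

zugzwang((0,0,2,0), O) = False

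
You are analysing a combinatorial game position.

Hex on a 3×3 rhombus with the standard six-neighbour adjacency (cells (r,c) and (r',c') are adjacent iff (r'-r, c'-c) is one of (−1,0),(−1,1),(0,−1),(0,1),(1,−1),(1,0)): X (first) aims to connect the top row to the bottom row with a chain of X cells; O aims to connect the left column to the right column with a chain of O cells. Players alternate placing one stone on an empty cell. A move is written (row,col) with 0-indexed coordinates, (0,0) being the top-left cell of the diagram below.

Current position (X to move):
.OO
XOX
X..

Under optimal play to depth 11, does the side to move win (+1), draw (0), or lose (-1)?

p1 X@[.OO/XOX/X..]: (0,0)[XOO/XOX/X..]+1* (2,1)[.OO/XOX/XX.]-1 (2,2)[.OO/XOX/X.X]-1
p2 O@[XOO/XOX/X..] terminal -1; root [.OO/XOX/X..] d11

value(.OO/XOX/X.., X) = +1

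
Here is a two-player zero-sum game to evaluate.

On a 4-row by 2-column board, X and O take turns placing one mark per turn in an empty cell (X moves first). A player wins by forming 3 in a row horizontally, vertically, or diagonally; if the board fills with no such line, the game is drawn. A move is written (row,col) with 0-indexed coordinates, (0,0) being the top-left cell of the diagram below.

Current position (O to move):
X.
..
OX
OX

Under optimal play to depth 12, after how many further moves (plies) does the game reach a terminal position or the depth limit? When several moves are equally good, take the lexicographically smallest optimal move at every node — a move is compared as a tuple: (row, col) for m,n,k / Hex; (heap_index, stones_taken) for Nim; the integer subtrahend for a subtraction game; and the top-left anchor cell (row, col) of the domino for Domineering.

[X./../OX/OX] O move#1: (0,1):-1/XO/../OX/OX, (1,0):+1/X./O./OX/OX*, (1,1):+0/X./.O/OX/OX
[X./O./OX/OX] end (terminal -1, X#2); searched X./../OX/OX to 12

PV length from [X./../OX/OX]: 1 ply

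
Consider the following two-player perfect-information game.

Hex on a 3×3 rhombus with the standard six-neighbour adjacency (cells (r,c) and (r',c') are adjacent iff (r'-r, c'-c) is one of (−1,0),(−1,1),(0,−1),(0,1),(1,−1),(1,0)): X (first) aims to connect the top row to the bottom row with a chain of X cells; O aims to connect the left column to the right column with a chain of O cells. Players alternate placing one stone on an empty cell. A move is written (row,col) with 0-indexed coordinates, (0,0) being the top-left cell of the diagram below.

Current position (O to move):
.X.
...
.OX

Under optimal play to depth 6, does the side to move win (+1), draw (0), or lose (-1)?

value(.X./.../.OX, O) = +1

[.X./.../.OX] O move#1: (0,0):-1/OX./.../.OX, (0,2):-1/.XO/.../.OX, (1,0):-1/.X./O../.OX, (1,1):+1/.X./.O./.OX*, (1,2):-1/.X./..O/.OX, (2,0):-1/.X./.../OOX
[.X./.O./.OX] X move#2: (0,0):-1/XX./.O./.OX*, (0,2):-1/.XX/.O./.OX, (1,0):-1/.X./XO./.OX, (1,2):-1/.X./.OX/.OX, (2,0):-1/.X./.O./XOX
[XX./.O./.OX] O move#3: (0,2):+1/XXO/.O./.OX*, (1,0):+1/XX./OO./.OX, (1,2):+1/XX./.OO/.OX, (2,0):+1/XX./.O./OOX
[XXO/.O./.OX] X move#4: (1,0):-1/XXO/XO./.OX*, (1,2):-1/XXO/.OX/.OX, (2,0):-1/XXO/.O./XOX
[XXO/XO./.OX] O move#5: (1,2):-1/XXO/XOO/.OX, (2,0):+1/XXO/XO./OOX*
[XXO/XO./OOX] end (terminal -1, X#6); searched .X./.../.OX to 6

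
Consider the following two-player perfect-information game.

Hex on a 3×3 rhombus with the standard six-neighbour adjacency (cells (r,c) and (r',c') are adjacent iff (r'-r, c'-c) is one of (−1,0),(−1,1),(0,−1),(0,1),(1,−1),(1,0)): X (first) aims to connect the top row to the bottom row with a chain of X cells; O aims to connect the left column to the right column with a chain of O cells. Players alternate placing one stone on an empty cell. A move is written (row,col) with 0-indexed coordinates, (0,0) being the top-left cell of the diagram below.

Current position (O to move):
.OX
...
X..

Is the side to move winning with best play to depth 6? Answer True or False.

O winning at [.OX/.../X..]: False

p1 O@[.OX/.../X..]: (0,0)[OOX/.../X..]-1* (1,0)[.OX/O../X..]-1 (1,1)[.OX/.O./X..]-1 (1,2)[.OX/..O/X..]-1 (2,1)[.OX/.../XO.]-1 (2,2)[.OX/.../X.O]-1
p2 X@[OOX/.../X..]: (1,0)[OOX/X../X..]+1* (1,1)[OOX/.X./X..]+1 (1,2)[OOX/..X/X..]+1 (2,1)[OOX/.../XX.]+1 (2,2)[OOX/.../X.X]+1
p3 O@[OOX/X../X..]: (1,1)[OOX/XO./X..]-1* (1,2)[OOX/X.O/X..]-1 (2,1)[OOX/X../XO.]-1 (2,2)[OOX/X../X.O]-1
p4 X@[OOX/XO./X..]: (1,2)[OOX/XOX/X..]+1* (2,1)[OOX/XO./XX.]-1 (2,2)[OOX/XO./X.X]-1
p5 O@[OOX/XOX/X..]: (2,1)[OOX/XOX/XO.]-1* (2,2)[OOX/XOX/X.O]-1
p6 X@[OOX/XOX/XO.]: (2,2)[OOX/XOX/XOX]+1*
p7 O@[OOX/XOX/XOX] terminal -1; root [.OX/.../X..] d6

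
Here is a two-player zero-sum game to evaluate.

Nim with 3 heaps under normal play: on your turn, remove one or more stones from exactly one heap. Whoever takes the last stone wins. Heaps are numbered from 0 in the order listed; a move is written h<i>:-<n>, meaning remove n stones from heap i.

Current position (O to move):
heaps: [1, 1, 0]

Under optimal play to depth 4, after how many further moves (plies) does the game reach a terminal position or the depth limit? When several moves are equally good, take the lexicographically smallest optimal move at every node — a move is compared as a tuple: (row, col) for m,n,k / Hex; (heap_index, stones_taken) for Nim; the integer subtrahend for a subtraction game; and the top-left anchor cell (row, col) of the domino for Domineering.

PV length from [(1,1,0)]: 2 plies

ply 1, O at (1,1,0) | h0:-1=-1→(0,1,0)*; h1:-1=-1→(1,0,0)
ply 2, X at (0,1,0) | h1:-1=+1→(0,0,0)*
ply 3: (0,0,0) is terminal -1 (O); from (1,1,0) depth 4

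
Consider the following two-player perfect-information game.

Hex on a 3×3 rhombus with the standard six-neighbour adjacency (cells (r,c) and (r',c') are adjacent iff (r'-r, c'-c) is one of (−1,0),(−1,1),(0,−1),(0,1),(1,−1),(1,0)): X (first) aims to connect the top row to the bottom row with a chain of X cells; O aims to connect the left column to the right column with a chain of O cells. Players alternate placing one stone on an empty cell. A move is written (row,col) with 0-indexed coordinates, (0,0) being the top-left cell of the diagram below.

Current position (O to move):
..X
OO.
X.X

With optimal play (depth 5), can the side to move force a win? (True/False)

O winning at [..X/OO./X.X]: True

[..X/OO./X.X] O move#1: (0,0):-1/O.X/OO./X.X, (0,1):-1/.OX/OO./X.X, (1,2):+1/..X/OOO/X.X*, (2,1):-1/..X/OO./XOX
[..X/OOO/X.X] end (terminal -1, X#2); searched ..X/OO./X.X to 5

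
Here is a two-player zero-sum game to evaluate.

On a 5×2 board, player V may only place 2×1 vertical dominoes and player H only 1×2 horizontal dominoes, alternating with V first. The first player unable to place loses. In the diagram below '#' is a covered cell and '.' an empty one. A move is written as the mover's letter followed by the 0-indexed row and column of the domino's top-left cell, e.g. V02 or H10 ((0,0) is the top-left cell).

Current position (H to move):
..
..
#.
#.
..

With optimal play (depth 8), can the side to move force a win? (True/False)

H winning at [../../#./#./..]: True

p1 H@[../../#./#./..]: H00[##/../#./#./..]+1* H10[../##/#./#./..]+1 H40[../../#./#./##]-1
p2 V@[##/../#./#./..]: V11[##/.#/##/#./..]-1* V21[##/../##/##/..]-1 V31[##/../#./##/.#]-1
p3 H@[##/.#/##/#./..]: H40[##/.#/##/#./##]+1*
p4 V@[##/.#/##/#./##] terminal -1; root [../../#./#./..] d8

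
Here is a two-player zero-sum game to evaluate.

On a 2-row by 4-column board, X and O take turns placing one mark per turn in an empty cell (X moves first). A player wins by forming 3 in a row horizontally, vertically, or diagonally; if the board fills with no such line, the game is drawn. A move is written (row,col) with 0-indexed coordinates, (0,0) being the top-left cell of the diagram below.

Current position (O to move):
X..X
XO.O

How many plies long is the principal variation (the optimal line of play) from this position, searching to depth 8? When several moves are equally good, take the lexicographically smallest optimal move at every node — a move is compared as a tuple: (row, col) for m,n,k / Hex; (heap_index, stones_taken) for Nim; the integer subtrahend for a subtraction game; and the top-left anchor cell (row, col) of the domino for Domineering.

PV length from [X..X/XO.O]: 1 ply

[X..X/XO.O] O move#1: (0,1):+0/XO.X/XO.O, (0,2):+0/X.OX/XO.O, (1,2):+1/X..X/XOOO*
[X..X/XOOO] end (terminal -1, X#2); searched X..X/XO.O to 8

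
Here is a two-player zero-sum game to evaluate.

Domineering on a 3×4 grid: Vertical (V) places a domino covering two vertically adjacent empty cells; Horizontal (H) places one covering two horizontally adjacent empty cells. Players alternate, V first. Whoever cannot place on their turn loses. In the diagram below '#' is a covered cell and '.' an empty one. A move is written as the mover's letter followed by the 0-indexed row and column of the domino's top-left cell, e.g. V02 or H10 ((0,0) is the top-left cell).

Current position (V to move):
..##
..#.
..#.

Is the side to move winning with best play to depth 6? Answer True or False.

V winning at [..##/..#./..#.]: True

[..##/..#./..#.] V move#1: V00:+1/#.##/#.#./..#.*, V01:+1/.###/.##./..#., V10:+1/..##/#.#./#.#., V11:+1/..##/.##./.##., V13:-1/..##/..##/..##
[#.##/#.#./..#.] H move#2: H20:-1/#.##/#.#./###.*
[#.##/#.#./###.] V move#3: V01:+1/####/###./###.*, V13:+1/#.##/#.##/####
[####/###./###.] end (terminal -1, H#4); searched ..##/..#./..#. to 6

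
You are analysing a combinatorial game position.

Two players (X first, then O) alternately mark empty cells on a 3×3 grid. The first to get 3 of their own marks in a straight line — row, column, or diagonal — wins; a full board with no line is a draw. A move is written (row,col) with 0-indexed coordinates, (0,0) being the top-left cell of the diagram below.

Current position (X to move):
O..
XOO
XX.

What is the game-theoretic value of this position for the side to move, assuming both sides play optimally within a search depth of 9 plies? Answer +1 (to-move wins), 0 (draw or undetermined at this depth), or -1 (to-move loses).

value(O../XOO/XX., X) = +1

[O../XOO/XX.] X move#1: (0,1):-1/OX./XOO/XX., (0,2):-1/O.X/XOO/XX., (2,2):+1/O../XOO/XXX*
[O../XOO/XXX] end (terminal -1, O#2); searched O../XOO/XX. to 9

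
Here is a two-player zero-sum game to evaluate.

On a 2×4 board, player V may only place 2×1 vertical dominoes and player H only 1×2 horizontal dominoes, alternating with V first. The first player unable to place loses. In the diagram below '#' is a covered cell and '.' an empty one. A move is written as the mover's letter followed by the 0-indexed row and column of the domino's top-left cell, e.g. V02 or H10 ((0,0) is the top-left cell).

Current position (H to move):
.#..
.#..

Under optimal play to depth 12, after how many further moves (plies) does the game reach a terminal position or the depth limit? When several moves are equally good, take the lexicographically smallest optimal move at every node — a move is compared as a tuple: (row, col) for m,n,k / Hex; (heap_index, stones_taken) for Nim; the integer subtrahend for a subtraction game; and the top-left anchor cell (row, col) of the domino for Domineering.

PV length from [.#../.#..]: 3 plies

[.#../.#..] H move#1: H02:+1/.###/.#..*, H12:+1/.#../.###
[.###/.#..] V move#2: V00:-1/####/##..*
[####/##..] H move#3: H12:+1/####/####*
[####/####] end (terminal -1, V#4); searched .#../.#.. to 12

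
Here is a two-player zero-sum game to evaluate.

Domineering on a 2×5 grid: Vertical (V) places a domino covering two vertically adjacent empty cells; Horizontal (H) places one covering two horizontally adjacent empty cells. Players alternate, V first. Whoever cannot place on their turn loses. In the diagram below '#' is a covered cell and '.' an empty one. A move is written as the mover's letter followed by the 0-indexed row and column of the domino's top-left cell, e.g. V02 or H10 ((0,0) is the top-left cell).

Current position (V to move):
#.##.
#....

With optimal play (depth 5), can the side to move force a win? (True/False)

p1 V@[#.##./#....]: V01[####./##...]-1* V04[#.###/#...#]-1
p2 H@[####./##...]: H12[####./####.]-1 H13[####./##.##]+1*
p3 V@[####./##.##] terminal -1; root [#.##./#....] d5

V winning at [#.##./#....]: False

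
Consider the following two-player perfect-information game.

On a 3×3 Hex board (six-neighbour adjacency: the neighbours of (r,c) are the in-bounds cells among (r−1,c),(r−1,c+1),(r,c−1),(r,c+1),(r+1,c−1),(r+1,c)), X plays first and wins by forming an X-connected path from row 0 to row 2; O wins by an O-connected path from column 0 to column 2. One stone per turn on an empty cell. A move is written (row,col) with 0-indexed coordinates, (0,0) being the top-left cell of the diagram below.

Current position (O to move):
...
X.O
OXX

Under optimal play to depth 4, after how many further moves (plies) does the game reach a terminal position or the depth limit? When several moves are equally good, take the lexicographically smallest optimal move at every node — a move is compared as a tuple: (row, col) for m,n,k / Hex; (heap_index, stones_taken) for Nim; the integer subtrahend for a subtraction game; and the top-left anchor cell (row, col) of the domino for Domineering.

ply 1, O at .../X.O/OXX | (0,0)=-1→O../X.O/OXX; (0,1)=-1→.O./X.O/OXX; (0,2)=-1→..O/X.O/OXX; (1,1)=+1→.../XOO/OXX*
ply 2: .../XOO/OXX is terminal -1 (X); from .../X.O/OXX depth 4

PV length from [.../X.O/OXX]: 1 ply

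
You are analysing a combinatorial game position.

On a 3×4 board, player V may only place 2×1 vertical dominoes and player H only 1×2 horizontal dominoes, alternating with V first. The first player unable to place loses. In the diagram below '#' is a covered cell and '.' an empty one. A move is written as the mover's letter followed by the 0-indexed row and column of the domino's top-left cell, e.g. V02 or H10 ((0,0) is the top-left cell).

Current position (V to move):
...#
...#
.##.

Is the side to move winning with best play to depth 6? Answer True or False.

V winning at [...#/...#/.##.]: True

p1 V@[...#/...#/.##.]: V00[#..#/#..#/.##.]-1 V01[.#.#/.#.#/.##.]+1* V02[..##/..##/.##.]-1 V10[...#/#..#/###.]-1
p2 H@[.#.#/.#.#/.##.] terminal -1; root [...#/...#/.##.] d6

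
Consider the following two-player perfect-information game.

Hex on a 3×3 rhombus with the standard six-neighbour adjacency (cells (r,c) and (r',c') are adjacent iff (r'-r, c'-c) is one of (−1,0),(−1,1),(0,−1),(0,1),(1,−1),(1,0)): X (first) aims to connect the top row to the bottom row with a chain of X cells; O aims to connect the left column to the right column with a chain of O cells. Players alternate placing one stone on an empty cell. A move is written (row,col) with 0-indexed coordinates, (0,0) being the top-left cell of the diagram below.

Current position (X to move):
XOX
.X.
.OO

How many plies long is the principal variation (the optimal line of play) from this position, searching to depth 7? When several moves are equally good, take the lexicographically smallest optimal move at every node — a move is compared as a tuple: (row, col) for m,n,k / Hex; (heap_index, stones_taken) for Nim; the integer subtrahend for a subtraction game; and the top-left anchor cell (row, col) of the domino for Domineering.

[XOX/.X./.OO] X move#1: (1,0):-1/XOX/XX./.OO, (1,2):-1/XOX/.XX/.OO, (2,0):+1/XOX/.X./XOO*
[XOX/.X./XOO] end (terminal -1, O#2); searched XOX/.X./.OO to 7

PV length from [XOX/.X./.OO]: 1 ply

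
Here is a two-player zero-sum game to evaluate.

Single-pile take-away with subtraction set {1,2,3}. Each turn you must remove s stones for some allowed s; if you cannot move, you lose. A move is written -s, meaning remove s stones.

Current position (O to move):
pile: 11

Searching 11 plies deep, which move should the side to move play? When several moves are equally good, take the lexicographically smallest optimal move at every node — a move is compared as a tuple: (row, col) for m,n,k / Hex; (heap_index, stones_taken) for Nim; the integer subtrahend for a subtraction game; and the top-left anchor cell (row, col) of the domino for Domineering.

O's best at [11]: -3

[11] O move#1: -1:-1/10, -2:-1/9, -3:+1/8*
[8] X move#2: -1:-1/7*, -2:-1/6, -3:-1/5
[7] O move#3: -1:-1/6, -2:-1/5, -3:+1/4*
[4] X move#4: -1:-1/3*, -2:-1/2, -3:-1/1
[3] O move#5: -1:-1/2, -2:-1/1, -3:+1/0*
[0] end (terminal -1, X#6); searched 11 to 11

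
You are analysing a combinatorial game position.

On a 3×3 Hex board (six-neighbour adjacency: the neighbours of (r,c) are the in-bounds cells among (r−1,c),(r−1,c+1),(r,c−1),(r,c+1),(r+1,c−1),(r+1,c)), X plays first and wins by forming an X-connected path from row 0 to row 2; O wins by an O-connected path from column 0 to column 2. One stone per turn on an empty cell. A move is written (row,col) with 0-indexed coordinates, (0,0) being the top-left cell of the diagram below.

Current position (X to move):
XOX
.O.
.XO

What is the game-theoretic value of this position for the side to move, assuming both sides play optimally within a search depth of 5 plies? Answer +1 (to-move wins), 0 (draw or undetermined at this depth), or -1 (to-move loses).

ply 1, X at XOX/.O./.XO | (1,0)=+1→XOX/XO./.XO*; (1,2)=+1→XOX/.OX/.XO; (2,0)=+1→XOX/.O./XXO
ply 2, O at XOX/XO./.XO | (1,2)=-1→XOX/XOO/.XO*; (2,0)=-1→XOX/XO./OXO
ply 3, X at XOX/XOO/.XO | (2,0)=+1→XOX/XOO/XXO*
ply 4: XOX/XOO/XXO is terminal -1 (O); from XOX/.O./.XO depth 5

value(XOX/.O./.XO, X) = +1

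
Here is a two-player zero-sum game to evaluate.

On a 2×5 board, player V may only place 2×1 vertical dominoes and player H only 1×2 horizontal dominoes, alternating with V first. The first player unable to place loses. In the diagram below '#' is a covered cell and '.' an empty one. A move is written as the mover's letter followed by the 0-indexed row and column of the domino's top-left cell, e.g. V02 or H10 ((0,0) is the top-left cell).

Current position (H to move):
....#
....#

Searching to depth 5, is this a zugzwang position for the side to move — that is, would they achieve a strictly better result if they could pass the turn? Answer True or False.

ply 1, H at ....#/....# | H00=-1→##..#/....#; H01=+1→.##.#/....#*; H02=-1→..###/....#; H10=-1→....#/##..#; H11=+1→....#/.##.#; H12=-1→....#/..###
ply 2, V at .##.#/....# | V00=-1→###.#/#...#*; V03=-1→.####/...##
ply 3, H at ###.#/#...# | H11=-1→###.#/###.#; H12=+1→###.#/#.###*
ply 4: ###.#/#.### is terminal -1 (V); from ....#/....# depth 5
pass branch (V moves first from the same position):
  | ply 1, V at ....#/....# | V00=-1→#...#/#...#*; V01=-1→.#..#/.#..#; V02=-1→..#.#/..#.#; V03=-1→...##/...##
  | ply 2, H at #...#/#...# | H01=+1→###.#/#...#*; H02=+1→#.###/#...#; H11=+1→#...#/###.#; H12=+1→#...#/#.###
  | ply 3, V at ###.#/#...# | V03=-1→#####/#..##*
  | ply 4, H at #####/#..## | H11=+1→#####/#####*
  | ply 5: #####/##### is terminal -1 (V); from ....#/....# depth 5
H moving scores +1; H passing scores +1

zugzwang(....#/....#, H) = False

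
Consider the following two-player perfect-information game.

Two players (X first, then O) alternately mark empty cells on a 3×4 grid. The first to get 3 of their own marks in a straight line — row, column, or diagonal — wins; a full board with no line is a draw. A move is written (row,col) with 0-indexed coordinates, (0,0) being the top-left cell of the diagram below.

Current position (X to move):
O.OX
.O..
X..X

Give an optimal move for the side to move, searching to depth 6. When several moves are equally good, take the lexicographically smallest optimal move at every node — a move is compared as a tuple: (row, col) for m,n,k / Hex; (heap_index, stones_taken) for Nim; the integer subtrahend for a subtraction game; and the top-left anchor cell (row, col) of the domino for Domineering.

X's best at [O.OX/.O../X..X]: (1,3)

[O.OX/.O../X..X] X move#1: (0,1):-1/OXOX/.O../X..X, (1,0):-1/O.OX/XO../X..X, (1,2):-1/O.OX/.OX./X..X, (1,3):+1/O.OX/.O.X/X..X*, (2,1):-1/O.OX/.O../XX.X, (2,2):-1/O.OX/.O../X.XX
[O.OX/.O.X/X..X] end (terminal -1, O#2); searched O.OX/.O../X..X to 6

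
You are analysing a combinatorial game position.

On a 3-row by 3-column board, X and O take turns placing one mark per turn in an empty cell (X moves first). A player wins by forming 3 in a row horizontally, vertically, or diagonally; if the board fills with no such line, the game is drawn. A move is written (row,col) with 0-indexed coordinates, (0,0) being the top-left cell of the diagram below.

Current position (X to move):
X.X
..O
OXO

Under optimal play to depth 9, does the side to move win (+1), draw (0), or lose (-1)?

ply 1, X at X.X/..O/OXO | (0,1)=+1→XXX/..O/OXO*; (1,0)=+0→X.X/X.O/OXO; (1,1)=+0→X.X/.XO/OXO
ply 2: XXX/..O/OXO is terminal -1 (O); from X.X/..O/OXO depth 9

value(X.X/..O/OXO, X) = +1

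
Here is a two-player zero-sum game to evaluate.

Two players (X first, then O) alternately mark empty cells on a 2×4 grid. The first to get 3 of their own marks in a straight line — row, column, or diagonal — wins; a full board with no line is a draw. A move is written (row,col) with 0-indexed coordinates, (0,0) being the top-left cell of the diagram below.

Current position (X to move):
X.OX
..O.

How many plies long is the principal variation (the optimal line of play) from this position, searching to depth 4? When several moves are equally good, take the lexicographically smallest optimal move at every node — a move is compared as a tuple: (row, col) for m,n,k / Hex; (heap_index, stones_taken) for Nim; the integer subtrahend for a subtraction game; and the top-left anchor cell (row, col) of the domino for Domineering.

ply 1, X at X.OX/..O. | (0,1)=-1→XXOX/..O.; (1,0)=+0→X.OX/X.O.*; (1,1)=+0→X.OX/.XO.; (1,3)=+0→X.OX/..OX
ply 2, O at X.OX/X.O. | (0,1)=+0→XOOX/X.O.*; (1,1)=+0→X.OX/XOO.; (1,3)=+0→X.OX/X.OO
ply 3, X at XOOX/X.O. | (1,1)=+0→XOOX/XXO.*; (1,3)=+0→XOOX/X.OX
ply 4, O at XOOX/XXO. | (1,3)=+0→XOOX/XXOO*
ply 5: XOOX/XXOO is terminal +0 (X); from X.OX/..O. depth 4

PV length from [X.OX/..O.]: 4 plies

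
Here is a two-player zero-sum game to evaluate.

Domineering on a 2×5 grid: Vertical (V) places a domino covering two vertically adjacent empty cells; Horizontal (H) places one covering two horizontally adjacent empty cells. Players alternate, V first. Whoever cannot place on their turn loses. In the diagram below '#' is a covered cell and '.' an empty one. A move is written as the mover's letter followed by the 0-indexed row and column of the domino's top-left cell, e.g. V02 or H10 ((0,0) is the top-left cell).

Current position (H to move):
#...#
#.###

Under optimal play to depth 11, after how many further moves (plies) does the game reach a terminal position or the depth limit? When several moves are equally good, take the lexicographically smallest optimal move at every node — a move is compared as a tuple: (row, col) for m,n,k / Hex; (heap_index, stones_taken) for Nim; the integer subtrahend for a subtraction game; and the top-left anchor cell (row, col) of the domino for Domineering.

PV length from [#...#/#.###]: 1 ply

[#...#/#.###] H move#1: H01:+1/###.#/#.###*, H02:-1/#.###/#.###
[###.#/#.###] end (terminal -1, V#2); searched #...#/#.### to 11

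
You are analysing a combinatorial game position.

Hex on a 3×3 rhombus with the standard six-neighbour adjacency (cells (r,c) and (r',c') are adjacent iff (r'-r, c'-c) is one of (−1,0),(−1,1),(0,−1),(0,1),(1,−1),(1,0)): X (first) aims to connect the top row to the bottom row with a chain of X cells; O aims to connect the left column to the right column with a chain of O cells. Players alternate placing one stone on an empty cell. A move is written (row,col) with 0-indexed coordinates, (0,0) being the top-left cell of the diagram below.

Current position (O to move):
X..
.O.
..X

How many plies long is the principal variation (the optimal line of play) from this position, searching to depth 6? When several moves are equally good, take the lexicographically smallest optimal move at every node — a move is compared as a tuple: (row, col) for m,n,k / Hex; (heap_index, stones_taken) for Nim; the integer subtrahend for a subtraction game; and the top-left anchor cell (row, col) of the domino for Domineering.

p1 O@[X../.O./..X]: (0,1)[XO./.O./..X]+1* (0,2)[X.O/.O./..X]+1 (1,0)[X../OO./..X]+1 (1,2)[X../.OO/..X]+1 (2,0)[X../.O./O.X]+1 (2,1)[X../.O./.OX]+1
p2 X@[XO./.O./..X]: (0,2)[XOX/.O./..X]-1* (1,0)[XO./XO./..X]-1 (1,2)[XO./.OX/..X]-1 (2,0)[XO./.O./X.X]-1 (2,1)[XO./.O./.XX]-1
p3 O@[XOX/.O./..X]: (1,0)[XOX/OO./..X]-1 (1,2)[XOX/.OO/..X]+1* (2,0)[XOX/.O./O.X]-1 (2,1)[XOX/.O./.OX]-1
p4 X@[XOX/.OO/..X]: (1,0)[XOX/XOO/..X]-1* (2,0)[XOX/.OO/X.X]-1 (2,1)[XOX/.OO/.XX]-1
p5 O@[XOX/XOO/..X]: (2,0)[XOX/XOO/O.X]+1* (2,1)[XOX/XOO/.OX]-1
p6 X@[XOX/XOO/O.X] terminal -1; root [X../.O./..X] d6

PV length from [X../.O./..X]: 5 plies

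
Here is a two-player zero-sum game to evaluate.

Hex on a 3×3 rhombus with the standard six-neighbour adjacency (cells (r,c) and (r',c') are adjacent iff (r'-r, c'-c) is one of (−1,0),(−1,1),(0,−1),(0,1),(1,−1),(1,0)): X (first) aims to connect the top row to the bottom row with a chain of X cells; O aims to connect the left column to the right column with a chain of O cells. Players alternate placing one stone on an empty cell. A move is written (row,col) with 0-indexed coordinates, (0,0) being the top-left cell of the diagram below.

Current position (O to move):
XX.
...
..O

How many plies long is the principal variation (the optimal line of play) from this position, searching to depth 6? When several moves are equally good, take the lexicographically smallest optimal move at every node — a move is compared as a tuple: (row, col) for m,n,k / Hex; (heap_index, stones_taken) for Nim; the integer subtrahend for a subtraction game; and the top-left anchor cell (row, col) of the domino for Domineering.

PV length from [XX./.../..O]: 5 plies

[XX./.../..O] O move#1: (0,2):-1/XXO/.../..O, (1,0):-1/XX./O../..O, (1,1):+1/XX./.O./..O*, (1,2):-1/XX./..O/..O, (2,0):+1/XX./.../O.O, (2,1):-1/XX./.../.OO
[XX./.O./..O] X move#2: (0,2):-1/XXX/.O./..O*, (1,0):-1/XX./XO./..O, (1,2):-1/XX./.OX/..O, (2,0):-1/XX./.O./X.O, (2,1):-1/XX./.O./.XO
[XXX/.O./..O] O move#3: (1,0):+1/XXX/OO./..O*, (1,2):+1/XXX/.OO/..O, (2,0):+1/XXX/.O./O.O, (2,1):+1/XXX/.O./.OO
[XXX/OO./..O] X move#4: (1,2):-1/XXX/OOX/..O*, (2,0):-1/XXX/OO./X.O, (2,1):-1/XXX/OO./.XO
[XXX/OOX/..O] O move#5: (2,0):-1/XXX/OOX/O.O, (2,1):+1/XXX/OOX/.OO*
[XXX/OOX/.OO] end (terminal -1, X#6); searched XX./.../..O to 6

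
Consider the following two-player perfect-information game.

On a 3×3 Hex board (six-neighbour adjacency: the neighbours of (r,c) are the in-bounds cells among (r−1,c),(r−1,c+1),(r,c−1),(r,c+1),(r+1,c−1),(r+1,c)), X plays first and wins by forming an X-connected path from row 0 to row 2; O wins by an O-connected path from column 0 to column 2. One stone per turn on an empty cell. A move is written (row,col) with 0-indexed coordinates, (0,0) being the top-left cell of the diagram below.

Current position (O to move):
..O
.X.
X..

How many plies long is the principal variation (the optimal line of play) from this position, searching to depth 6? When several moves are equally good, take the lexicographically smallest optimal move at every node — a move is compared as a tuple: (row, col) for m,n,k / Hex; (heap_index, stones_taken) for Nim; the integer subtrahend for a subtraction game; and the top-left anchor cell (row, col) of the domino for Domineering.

PV length from [..O/.X./X..]: 3 plies

[..O/.X./X..] O move#1: (0,0):-1/O.O/.X./X.., (0,1):+1/.OO/.X./X..*, (1,0):-1/..O/OX./X.., (1,2):-1/..O/.XO/X.., (2,1):-1/..O/.X./XO., (2,2):-1/..O/.X./X.O
[.OO/.X./X..] X move#2: (0,0):-1/XOO/.X./X..*, (1,0):-1/.OO/XX./X.., (1,2):-1/.OO/.XX/X.., (2,1):-1/.OO/.X./XX., (2,2):-1/.OO/.X./X.X
[XOO/.X./X..] O move#3: (1,0):+1/XOO/OX./X..*, (1,2):-1/XOO/.XO/X.., (2,1):-1/XOO/.X./XO., (2,2):-1/XOO/.X./X.O
[XOO/OX./X..] end (terminal -1, X#4); searched ..O/.X./X.. to 6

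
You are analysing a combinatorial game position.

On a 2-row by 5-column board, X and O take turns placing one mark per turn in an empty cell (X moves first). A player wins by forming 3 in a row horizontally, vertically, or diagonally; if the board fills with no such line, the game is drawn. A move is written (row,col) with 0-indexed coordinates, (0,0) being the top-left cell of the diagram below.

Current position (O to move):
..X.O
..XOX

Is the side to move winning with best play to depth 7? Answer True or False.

O winning at [..X.O/..XOX]: False

ply 1, O at ..X.O/..XOX | (0,0)=+0→O.X.O/..XOX*; (0,1)=+0→.OX.O/..XOX; (0,3)=+0→..XOO/..XOX; (1,0)=-1→..X.O/O.XOX; (1,1)=-1→..X.O/.OXOX
ply 2, X at O.X.O/..XOX | (0,1)=+0→OXX.O/..XOX*; (0,3)=+0→O.XXO/..XOX; (1,0)=+0→O.X.O/X.XOX; (1,1)=+0→O.X.O/.XXOX
ply 3, O at OXX.O/..XOX | (0,3)=+0→OXXOO/..XOX*; (1,0)=-1→OXX.O/O.XOX; (1,1)=-1→OXX.O/.OXOX
ply 4, X at OXXOO/..XOX | (1,0)=+0→OXXOO/X.XOX*; (1,1)=+0→OXXOO/.XXOX
ply 5, O at OXXOO/X.XOX | (1,1)=+0→OXXOO/XOXOX*
ply 6: OXXOO/XOXOX is terminal +0 (X); from ..X.O/..XOX depth 7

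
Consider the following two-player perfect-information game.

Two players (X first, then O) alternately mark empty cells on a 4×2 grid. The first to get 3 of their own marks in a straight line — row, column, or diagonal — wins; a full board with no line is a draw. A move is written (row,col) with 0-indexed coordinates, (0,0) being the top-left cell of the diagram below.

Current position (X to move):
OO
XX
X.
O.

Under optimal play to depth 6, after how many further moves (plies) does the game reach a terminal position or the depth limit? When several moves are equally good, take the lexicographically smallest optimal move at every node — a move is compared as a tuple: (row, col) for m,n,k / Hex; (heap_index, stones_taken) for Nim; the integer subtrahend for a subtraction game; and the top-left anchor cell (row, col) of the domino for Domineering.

p1 X@[OO/XX/X./O.]: (2,1)[OO/XX/XX/O.]+0* (3,1)[OO/XX/X./OX]+0
p2 O@[OO/XX/XX/O.]: (3,1)[OO/XX/XX/OO]+0*
p3 X@[OO/XX/XX/OO] terminal +0; root [OO/XX/X./O.] d6

PV length from [OO/XX/X./O.]: 2 plies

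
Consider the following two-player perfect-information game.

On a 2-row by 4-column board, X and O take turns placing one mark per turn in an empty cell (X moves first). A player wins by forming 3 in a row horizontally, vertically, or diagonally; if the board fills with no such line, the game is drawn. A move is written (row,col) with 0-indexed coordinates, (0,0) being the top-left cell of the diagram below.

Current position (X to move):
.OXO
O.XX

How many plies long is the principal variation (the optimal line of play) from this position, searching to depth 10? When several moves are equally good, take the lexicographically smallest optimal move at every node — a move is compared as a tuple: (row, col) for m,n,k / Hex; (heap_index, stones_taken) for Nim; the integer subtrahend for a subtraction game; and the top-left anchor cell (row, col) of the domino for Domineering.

[.OXO/O.XX] X move#1: (0,0):+0/XOXO/O.XX, (1,1):+1/.OXO/OXXX*
[.OXO/OXXX] end (terminal -1, O#2); searched .OXO/O.XX to 10

PV length from [.OXO/O.XX]: 1 ply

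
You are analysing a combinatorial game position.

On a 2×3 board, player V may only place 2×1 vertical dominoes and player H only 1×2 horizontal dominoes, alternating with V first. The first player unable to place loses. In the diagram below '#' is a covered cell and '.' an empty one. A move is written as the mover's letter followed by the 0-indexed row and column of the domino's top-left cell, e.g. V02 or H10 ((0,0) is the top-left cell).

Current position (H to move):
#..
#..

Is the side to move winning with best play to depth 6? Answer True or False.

H winning at [#../#..]: True

[#../#..] H move#1: H01:+1/###/#..*, H11:+1/#../###
[###/#..] end (terminal -1, V#2); searched #../#.. to 6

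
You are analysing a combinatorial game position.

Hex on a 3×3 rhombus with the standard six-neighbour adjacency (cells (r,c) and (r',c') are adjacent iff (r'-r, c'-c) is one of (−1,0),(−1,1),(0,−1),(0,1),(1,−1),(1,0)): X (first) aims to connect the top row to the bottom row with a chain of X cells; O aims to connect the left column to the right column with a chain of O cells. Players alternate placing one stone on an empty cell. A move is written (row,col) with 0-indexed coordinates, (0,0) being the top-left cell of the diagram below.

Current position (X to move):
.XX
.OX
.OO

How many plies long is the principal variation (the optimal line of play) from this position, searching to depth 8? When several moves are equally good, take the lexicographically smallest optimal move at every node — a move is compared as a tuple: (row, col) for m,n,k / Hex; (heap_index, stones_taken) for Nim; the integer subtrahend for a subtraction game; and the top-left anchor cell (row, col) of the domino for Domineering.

p1 X@[.XX/.OX/.OO]: (0,0)[XXX/.OX/.OO]-1* (1,0)[.XX/XOX/.OO]-1 (2,0)[.XX/.OX/XOO]-1
p2 O@[XXX/.OX/.OO]: (1,0)[XXX/OOX/.OO]+1* (2,0)[XXX/.OX/OOO]+1
p3 X@[XXX/OOX/.OO] terminal -1; root [.XX/.OX/.OO] d8

PV length from [.XX/.OX/.OO]: 2 plies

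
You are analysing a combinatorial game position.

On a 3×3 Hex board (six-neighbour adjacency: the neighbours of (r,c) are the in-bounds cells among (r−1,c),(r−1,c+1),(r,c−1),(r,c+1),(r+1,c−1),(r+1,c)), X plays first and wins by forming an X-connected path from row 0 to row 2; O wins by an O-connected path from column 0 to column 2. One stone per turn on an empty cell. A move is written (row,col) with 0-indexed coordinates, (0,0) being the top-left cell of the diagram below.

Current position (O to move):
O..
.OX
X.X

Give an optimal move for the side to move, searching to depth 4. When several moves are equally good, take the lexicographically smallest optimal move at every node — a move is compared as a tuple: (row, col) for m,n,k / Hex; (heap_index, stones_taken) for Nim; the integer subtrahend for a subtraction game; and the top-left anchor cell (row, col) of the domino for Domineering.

O's best at [O../.OX/X.X]: (0,2)

[O../.OX/X.X] O move#1: (0,1):-1/OO./.OX/X.X, (0,2):+1/O.O/.OX/X.X*, (1,0):-1/O../OOX/X.X, (2,1):-1/O../.OX/XOX
[O.O/.OX/X.X] X move#2: (0,1):-1/OXO/.OX/X.X*, (1,0):-1/O.O/XOX/X.X, (2,1):-1/O.O/.OX/XXX
[OXO/.OX/X.X] O move#3: (1,0):+1/OXO/OOX/X.X*, (2,1):-1/OXO/.OX/XOX
[OXO/OOX/X.X] end (terminal -1, X#4); searched O../.OX/X.X to 4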